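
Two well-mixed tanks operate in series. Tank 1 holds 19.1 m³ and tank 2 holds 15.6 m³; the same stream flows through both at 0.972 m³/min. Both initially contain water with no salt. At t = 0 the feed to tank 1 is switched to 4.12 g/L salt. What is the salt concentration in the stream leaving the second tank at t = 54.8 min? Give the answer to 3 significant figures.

3.34 g/L

Species balance on tank i: dCᵢ/dt = (Cᵢ₋₁ − Cᵢ)/τᵢ with τᵢ = Vᵢ/Q.
τ₁ = 19.1/0.972 = 19.650 min; τ₂ = 15.6/0.972 = 16.049 min.
Tank 1: C₁ = C_in(1 − e^(−t/τ₁)). Tank 2 (τ₁ ≠ τ₂): C₂ = C_in[1 − (τ₁ e^(−t/τ₁) − τ₂ e^(−t/τ₂))/(τ₁ − τ₂)].
At t = 54.8: e^(−t/τ₁) = 0.061497, e^(−t/τ₂) = 0.032894.
C₂ = 4.12·[1 − (19.650·0.061497 − 16.049·0.032894)/(3.6008)] = 4.12·0.81102 = 3.3414 g/L.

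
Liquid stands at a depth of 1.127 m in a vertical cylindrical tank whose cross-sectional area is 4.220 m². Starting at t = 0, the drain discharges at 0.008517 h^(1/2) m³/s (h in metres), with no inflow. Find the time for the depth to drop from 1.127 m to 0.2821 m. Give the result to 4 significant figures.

525.7 s

A dh/dt = −Q_out = −0.008517 √h.
This is separable: 2 d(√h)/dt = −0.008517/A, so √h = √h₀ − (0.008517/(2A)) t.
t = 2A(√h₀ − √h)/0.008517 = 2·4.220·(√1.127 − √0.2821)/0.008517
  = 8.44000 × (1.06160 − 0.531131) / 0.008517 = 525.676 s.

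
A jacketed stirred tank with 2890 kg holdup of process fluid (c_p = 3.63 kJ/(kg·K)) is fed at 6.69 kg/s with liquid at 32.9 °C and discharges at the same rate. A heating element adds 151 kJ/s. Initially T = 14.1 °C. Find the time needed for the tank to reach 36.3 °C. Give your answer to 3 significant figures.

943 s

M c_p dT/dt = ṁ c_p (T_in − T) + Q̇.
τ = M/ṁ = 431.99 s; T_ss = T_in + Q̇/(ṁ c_p) = 39.118 °C.
T(t) = T_ss + (T₀ − T_ss) e^(−t/τ). Set T = 36.3:
e^(−t/τ) = (36.3 − 39.118)/(14.1 − 39.118) = 0.11264
t = −431.99 · ln(0.11264) = 943.29 s.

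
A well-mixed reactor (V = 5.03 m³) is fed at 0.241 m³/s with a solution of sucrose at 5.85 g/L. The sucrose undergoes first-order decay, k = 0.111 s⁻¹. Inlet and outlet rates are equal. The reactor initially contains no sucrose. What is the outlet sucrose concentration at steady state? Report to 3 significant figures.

1.76 g/L

Species balance: V dC/dt = Q C_in − Q C − k V C.
Steady state (dC/dt = 0): C_ss = Q C_in/(Q + kV) = C_in/(1 + kV/Q).
C_ss = 0.241·5.85/(0.241 + 0.111·5.03) = 1.4098/0.79933 = 1.7638 g/L.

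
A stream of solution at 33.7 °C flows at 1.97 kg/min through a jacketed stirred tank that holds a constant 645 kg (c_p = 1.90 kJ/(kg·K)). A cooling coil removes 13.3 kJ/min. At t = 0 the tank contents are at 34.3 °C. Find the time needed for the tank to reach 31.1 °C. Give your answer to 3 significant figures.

482 min

First-law balance (no shaft work): M c_p dT/dt = ṁ c_p (T_in − T) − 13.3.
τ = M/ṁ = 327.41 min; T_ss = T_in − Q̇/(ṁ c_p) = 30.147 °C.
T(t) = T_ss + (T₀ − T_ss) e^(−t/τ). Set T = 31.1:
e^(−t/τ) = (31.1 − 30.147)/(34.3 − 30.147) = 0.22953
t = −327.41 · ln(0.22953) = 481.86 min.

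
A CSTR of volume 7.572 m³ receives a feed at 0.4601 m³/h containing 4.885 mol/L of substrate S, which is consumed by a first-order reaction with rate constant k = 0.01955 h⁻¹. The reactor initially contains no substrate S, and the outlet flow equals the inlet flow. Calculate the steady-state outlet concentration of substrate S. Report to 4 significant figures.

Accumulation = in − out − consumed: V dC/dt = Q C_in − Q C − k V C.
Steady state (dC/dt = 0): C_ss = Q C_in/(Q + kV) = C_in/(1 + kV/Q).
C_ss = 0.4601·4.885/(0.4601 + 0.01955·7.572) = 2.24759/0.608133 = 3.69589 mol/L.

3.696 mol/L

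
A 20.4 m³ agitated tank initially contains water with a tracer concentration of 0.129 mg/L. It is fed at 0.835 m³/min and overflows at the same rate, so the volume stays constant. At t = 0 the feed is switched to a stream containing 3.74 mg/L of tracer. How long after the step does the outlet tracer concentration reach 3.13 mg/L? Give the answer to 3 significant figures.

43.4 min

Mass balance on the solute (V constant): V dC/dt = Q(C_in − C), so τ = V/Q = 24.431 min.
C(t) = C_in + (C₀ − C_in) e^(−t/τ). Set C = 3.13 and solve for t:
e^(−t/τ) = (C − C_in)/(C₀ − C_in) = (3.13 − 3.74)/(0.129 − 3.74) = 0.16893
t = −τ ln(…) = 24.431 × 1.7783 = 43.445 min.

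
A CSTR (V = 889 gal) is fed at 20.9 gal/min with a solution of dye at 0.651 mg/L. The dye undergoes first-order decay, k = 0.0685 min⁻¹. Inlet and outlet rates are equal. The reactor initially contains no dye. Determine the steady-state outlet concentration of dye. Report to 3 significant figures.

V dC/dt = Q(C_in − C) − k V C.
Steady state (dC/dt = 0): C_ss = Q C_in/(Q + kV) = C_in/(1 + kV/Q).
C_ss = 20.9·0.651/(20.9 + 0.0685·889) = 13.606/81.797 = 0.16634 mg/L.

0.166 mg/L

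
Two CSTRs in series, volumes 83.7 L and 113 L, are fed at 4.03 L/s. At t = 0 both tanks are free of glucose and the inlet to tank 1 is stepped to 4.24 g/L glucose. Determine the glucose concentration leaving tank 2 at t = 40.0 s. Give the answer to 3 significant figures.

Each tank obeys Vᵢ dCᵢ/dt = Q(Cᵢ₋₁ − Cᵢ), so τᵢ = Vᵢ/Q.
τ₁ = 83.7/4.03 = 20.769 s; τ₂ = 113/4.03 = 28.040 s.
Tank 1: C₁ = C_in(1 − e^(−t/τ₁)). Tank 2 (τ₁ ≠ τ₂): C₂ = C_in[1 − (τ₁ e^(−t/τ₁) − τ₂ e^(−t/τ₂))/(τ₁ − τ₂)].
At t = 40.0: e^(−t/τ₁) = 0.14574, e^(−t/τ₂) = 0.24014.
C₂ = 4.24·[1 − (20.769·0.14574 − 28.040·0.24014)/(-7.2705)] = 4.24·0.49021 = 2.0785 g/L.

2.08 g/L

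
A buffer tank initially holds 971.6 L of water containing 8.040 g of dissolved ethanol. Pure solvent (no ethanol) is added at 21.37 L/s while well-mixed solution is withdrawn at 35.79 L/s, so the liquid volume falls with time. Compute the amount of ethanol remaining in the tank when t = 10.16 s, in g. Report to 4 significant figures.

Let m(t) be the amount of ethanol. Volume: V(t) = V₀ + (Q_in − Q_out) t = 971.6 − 14.4200 t; V(10.16) = 825.093 L.
Species balance (pure solvent in): dm/dt = −Q_out · m/V(t).
dm/m = −Q_out dt/(V₀ − 14.4200 t); integrating gives ln(m/m₀) = −(Q_out/(Q_in−Q_out)) ln(V/V₀).
m = m₀ (V₀/V)^(Q_out/(Q_in−Q_out)) = 8.040 × (971.6/825.093)^(-2.48197) = 5.35888 g.

5.359 g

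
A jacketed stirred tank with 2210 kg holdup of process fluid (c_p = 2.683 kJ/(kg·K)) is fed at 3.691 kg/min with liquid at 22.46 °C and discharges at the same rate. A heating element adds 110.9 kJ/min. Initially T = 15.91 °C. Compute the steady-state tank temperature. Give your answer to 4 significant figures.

33.66 °C

M c_p dT/dt = ṁ c_p (T_in − T) + Q̇.
At steady state dT/dt = 0 ⇒ T_ss = T_in + Q̇/(ṁ c_p) = 22.46 + 110.9/(3.691·2.683) = 33.6587 °C.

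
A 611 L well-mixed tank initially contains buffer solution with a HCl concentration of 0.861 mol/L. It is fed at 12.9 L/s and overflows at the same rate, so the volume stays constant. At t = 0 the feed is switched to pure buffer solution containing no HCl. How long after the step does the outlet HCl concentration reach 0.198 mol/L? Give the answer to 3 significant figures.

Species balance: V dC/dt = Q(C_in − C) ⇒ τ = V/Q = 47.364 s.
C(t) = C_in + (C₀ − C_in) e^(−t/τ). Set C = 0.198 and solve for t:
e^(−t/τ) = (C − C_in)/(C₀ − C_in) = (0.198 − 0)/(0.861 − 0) = 0.22997
t = −τ ln(…) = 47.364 × 1.4698 = 69.617 s.

69.6 s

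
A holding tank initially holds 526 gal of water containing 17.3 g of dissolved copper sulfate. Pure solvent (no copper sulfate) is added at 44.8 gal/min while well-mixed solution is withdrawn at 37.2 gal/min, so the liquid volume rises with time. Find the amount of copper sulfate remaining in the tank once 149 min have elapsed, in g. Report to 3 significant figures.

0.0627 g

Let m(t) be the amount of copper sulfate. Volume: V(t) = V₀ + (Q_in − Q_out) t = 526 + 7.6000 t; V(149) = 1658.4 gal.
No copper sulfate enters, so dm/dt = −Q_out · (m/V).
Separate: dm/m = −Q_out dt/V(t) ⇒ ln(m/m₀) = −(Q_out/(Q_in−Q_out)) ln(V/V₀).
m = m₀ (V₀/V)^(Q_out/(Q_in−Q_out)) = 17.3 × (526/1658.4)^(4.8947) = 0.062665 g.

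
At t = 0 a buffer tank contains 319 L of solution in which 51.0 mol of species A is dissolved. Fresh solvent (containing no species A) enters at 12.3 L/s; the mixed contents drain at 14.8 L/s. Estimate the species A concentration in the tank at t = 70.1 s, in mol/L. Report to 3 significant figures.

Total volume: dV/dt = Q_in − Q_out = -2.5000 L/s, so V(t) = 319 − 2.5000 t and V(70.1) = 143.75 L.
No species A enters, so dm/dt = −Q_out · (m/V).
Separate: dm/m = −Q_out dt/V(t) ⇒ ln(m/m₀) = −(Q_out/(Q_in−Q_out)) ln(V/V₀).
m = m₀ (V₀/V)^(Q_out/(Q_in−Q_out)) = 51.0 × (319/143.75)^(-5.9200) = 0.45516 mol.
C = m/V = 0.45516/143.75 = 0.0031664 mol/L.

0.00317 mol/L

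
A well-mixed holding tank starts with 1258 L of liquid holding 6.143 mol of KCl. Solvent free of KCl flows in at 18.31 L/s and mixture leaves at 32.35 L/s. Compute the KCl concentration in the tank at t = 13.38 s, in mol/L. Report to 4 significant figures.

0.003955 mol/L

Let m(t) be the amount of KCl. Volume: V(t) = V₀ + (Q_in − Q_out) t = 1258 − 14.0400 t; V(13.38) = 1070.14 L.
Solute balance: dm/dt = 0 − Q_out C = −Q_out m/V(t).
dm/m = −Q_out dt/(V₀ − 14.0400 t); integrating gives ln(m/m₀) = −(Q_out/(Q_in−Q_out)) ln(V/V₀).
m = m₀ (V₀/V)^(Q_out/(Q_in−Q_out)) = 6.143 × (1258/1070.14)^(-2.30413) = 4.23197 mol.
C = m/V = 4.23197/1070.14 = 0.00395458 mol/L.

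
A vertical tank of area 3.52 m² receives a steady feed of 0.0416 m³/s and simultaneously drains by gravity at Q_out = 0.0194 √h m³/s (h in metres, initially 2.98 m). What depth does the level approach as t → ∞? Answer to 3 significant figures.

Accumulation of liquid (constant cross-section A): A dh/dt = Q_in − 0.0194 √h. At steady state dh/dt = 0:
Q_in = 0.0194 √h_ss ⇒ √h_ss = 0.0416/0.0194 = 2.1443.
h_ss = 2.1443² = 4.5982 m. (Since h₀ = 2.98 m < h_ss, the level will rise toward this value.)

4.60 m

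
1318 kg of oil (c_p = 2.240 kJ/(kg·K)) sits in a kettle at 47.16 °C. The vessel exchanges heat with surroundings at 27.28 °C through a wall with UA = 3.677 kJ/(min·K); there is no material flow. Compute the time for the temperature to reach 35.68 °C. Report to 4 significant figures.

Energy balance: M c_p dT/dt = −UA(T − T_amb).
τ = M c_p/UA = 802.915 min; T_ss = T_amb = 27.2800 °C.
T(t) = T_ss + (T₀ − T_ss)e^(−t/τ); set T = 35.68:
t = −τ ln[(T − T_ss)/(T₀ − T_ss)] = −802.915 · ln(0.422535) = 691.698 min.

691.7 min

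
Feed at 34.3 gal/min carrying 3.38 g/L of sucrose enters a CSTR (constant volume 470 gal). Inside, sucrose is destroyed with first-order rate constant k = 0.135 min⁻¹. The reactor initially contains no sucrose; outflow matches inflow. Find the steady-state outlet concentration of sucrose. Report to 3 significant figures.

Accumulation = in − out − consumed: V dC/dt = Q C_in − Q C − k V C.
At steady state: 0 = Q C_in − (Q + kV) C_ss, so C_ss = Q C_in/(Q + kV).
C_ss = 34.3·3.38/(34.3 + 0.135·470) = 115.93/97.750 = 1.1860 g/L.

1.19 g/L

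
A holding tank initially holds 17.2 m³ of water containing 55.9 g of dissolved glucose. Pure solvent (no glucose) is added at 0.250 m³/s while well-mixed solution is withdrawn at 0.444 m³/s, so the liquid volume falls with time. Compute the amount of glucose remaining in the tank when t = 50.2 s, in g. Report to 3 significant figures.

8.27 g

Total volume: dV/dt = Q_in − Q_out = -0.19400 m³/s, so V(t) = 17.2 − 0.19400 t and V(50.2) = 7.4612 m³.
Solute balance: dm/dt = 0 − Q_out C = −Q_out m/V(t).
dm/m = −Q_out dt/(V₀ − 0.19400 t); integrating gives ln(m/m₀) = −(Q_out/(Q_in−Q_out)) ln(V/V₀).
m = m₀ (V₀/V)^(Q_out/(Q_in−Q_out)) = 55.9 × (17.2/7.4612)^(-2.2887) = 8.2655 g.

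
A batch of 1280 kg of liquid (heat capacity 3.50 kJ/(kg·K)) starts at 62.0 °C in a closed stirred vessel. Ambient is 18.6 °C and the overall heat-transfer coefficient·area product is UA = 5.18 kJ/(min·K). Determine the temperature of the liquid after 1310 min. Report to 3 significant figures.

Unsteady energy balance on the tank contents: M c_p dT/dt = −UA(T − T_amb).
dT/dt = (T_ss − T)/τ with T_ss = T_amb = 18.600 °C, τ = M c_p/UA = 1280·3.50/5.18 = 864.86 min.
This is linear first-order; T(t) = T_ss + (T₀ − T_ss) e^(−t/τ).
T(1310) = 18.600 + (43.400)·0.21988 = 28.143 °C.

28.1 °C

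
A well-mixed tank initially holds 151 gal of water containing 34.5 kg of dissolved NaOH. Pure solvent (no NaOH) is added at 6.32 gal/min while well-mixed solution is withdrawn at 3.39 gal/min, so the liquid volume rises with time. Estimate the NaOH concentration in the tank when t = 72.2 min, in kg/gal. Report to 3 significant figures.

Total volume: dV/dt = Q_in − Q_out = 2.9300 gal/min, so V(t) = 151 + 2.9300 t and V(72.2) = 362.55 gal.
No NaOH enters, so dm/dt = −Q_out · (m/V).
Separate: dm/m = −Q_out dt/V(t) ⇒ ln(m/m₀) = −(Q_out/(Q_in−Q_out)) ln(V/V₀).
m = m₀ (V₀/V)^(Q_out/(Q_in−Q_out)) = 34.5 × (151/362.55)^(1.1570) = 12.523 kg.
C = m/V = 12.523/362.55 = 0.034542 kg/gal.

0.0345 kg/gal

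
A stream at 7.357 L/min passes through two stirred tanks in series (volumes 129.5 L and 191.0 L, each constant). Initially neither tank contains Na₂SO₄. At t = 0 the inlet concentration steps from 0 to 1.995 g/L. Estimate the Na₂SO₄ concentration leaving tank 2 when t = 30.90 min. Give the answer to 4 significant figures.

Each tank obeys Vᵢ dCᵢ/dt = Q(Cᵢ₋₁ − Cᵢ), so τᵢ = Vᵢ/Q.
τ₁ = 129.5/7.357 = 17.6023 min; τ₂ = 191.0/7.357 = 25.9617 min.
Solving the cascade with C₁(0)=C₂(0)=0 gives C₂(t) = C_in[1 − (τ₁ e^(−t/τ₁) − τ₂ e^(−t/τ₂))/(τ₁ − τ₂)].
At t = 30.90: e^(−t/τ₁) = 0.172829, e^(−t/τ₂) = 0.304155.
C₂ = 1.995·[1 − (17.6023·0.172829 − 25.9617·0.304155)/(-8.35939)] = 1.995·0.419311 = 0.836525 g/L.

0.8365 g/L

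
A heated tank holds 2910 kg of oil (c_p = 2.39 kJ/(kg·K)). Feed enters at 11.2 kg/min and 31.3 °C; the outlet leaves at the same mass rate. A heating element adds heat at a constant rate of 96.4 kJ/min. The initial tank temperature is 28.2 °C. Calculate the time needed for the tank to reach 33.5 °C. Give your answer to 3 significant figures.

M c_p dT/dt = ṁ c_p (T_in − T) + Q̇.
τ = M/ṁ = 259.82 min; T_ss = T_in + Q̇/(ṁ c_p) = 34.901 °C.
T(t) = T_ss + (T₀ − T_ss) e^(−t/τ). Set T = 33.5:
e^(−t/τ) = (33.5 − 34.901)/(28.2 − 34.901) = 0.20911
t = −259.82 · ln(0.20911) = 406.59 min.

407 min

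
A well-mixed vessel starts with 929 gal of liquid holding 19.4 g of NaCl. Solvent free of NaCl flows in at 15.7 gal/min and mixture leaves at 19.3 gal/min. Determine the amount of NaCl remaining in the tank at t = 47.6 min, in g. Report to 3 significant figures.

6.50 g

Let m(t) be the amount of NaCl. Volume: V(t) = V₀ + (Q_in − Q_out) t = 929 − 3.6000 t; V(47.6) = 757.64 gal.
Species balance (pure solvent in): dm/dt = −Q_out · m/V(t).
Separate: dm/m = −Q_out dt/V(t) ⇒ ln(m/m₀) = −(Q_out/(Q_in−Q_out)) ln(V/V₀).
m = m₀ (V₀/V)^(Q_out/(Q_in−Q_out)) = 19.4 × (929/757.64)^(-5.3611) = 6.5022 g.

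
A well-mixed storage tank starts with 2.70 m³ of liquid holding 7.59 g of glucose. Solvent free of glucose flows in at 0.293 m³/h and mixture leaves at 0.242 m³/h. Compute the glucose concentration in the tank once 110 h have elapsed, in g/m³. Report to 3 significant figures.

0.00440 g/m³

Total volume: dV/dt = Q_in − Q_out = 0.051000 m³/h, so V(t) = 2.70 + 0.051000 t and V(110) = 8.3100 m³.
No glucose enters, so dm/dt = −Q_out · (m/V).
Separate: dm/m = −Q_out dt/V(t) ⇒ ln(m/m₀) = −(Q_out/(Q_in−Q_out)) ln(V/V₀).
m = m₀ (V₀/V)^(Q_out/(Q_in−Q_out)) = 7.59 × (2.70/8.3100)^(4.7451) = 0.036602 g.
C = m/V = 0.036602/8.3100 = 0.0044046 g/m³.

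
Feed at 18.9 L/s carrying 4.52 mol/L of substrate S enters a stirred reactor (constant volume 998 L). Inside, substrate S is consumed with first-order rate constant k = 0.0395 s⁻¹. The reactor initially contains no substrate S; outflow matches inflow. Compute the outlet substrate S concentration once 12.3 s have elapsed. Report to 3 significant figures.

V dC/dt = Q(C_in − C) − k V C.
This is linear with rate a = Q/V + k = 0.058438 s⁻¹.
C_ss = Q C_in/(Q + kV) = 1.4648 mol/L; C(t) = C_ss + (C₀ − C_ss) e^(−a t).
C(12.3) = 1.4648 + (-1.4648)·e^(−0.058438·12.3) = 1.4648 + (-1.4648)·0.48734 = 0.75093 mol/L.

0.751 mol/L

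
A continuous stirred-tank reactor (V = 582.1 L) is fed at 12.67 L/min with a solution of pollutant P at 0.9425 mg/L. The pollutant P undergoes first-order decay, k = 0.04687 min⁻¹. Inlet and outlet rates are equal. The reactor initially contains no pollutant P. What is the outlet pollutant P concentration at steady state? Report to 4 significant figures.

0.2989 mg/L

Species balance: V dC/dt = Q C_in − Q C − k V C.
Steady state (dC/dt = 0): C_ss = Q C_in/(Q + kV) = C_in/(1 + kV/Q).
C_ss = 12.67·0.9425/(12.67 + 0.04687·582.1) = 11.9415/39.9530 = 0.298888 mg/L.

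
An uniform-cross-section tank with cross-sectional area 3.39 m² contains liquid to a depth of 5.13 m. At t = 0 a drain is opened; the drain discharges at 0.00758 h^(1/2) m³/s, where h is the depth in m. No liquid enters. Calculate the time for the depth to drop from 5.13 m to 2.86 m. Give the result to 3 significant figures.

513 s

A dh/dt = −Q_out = −0.00758 √h.
∫ h^(−1/2) dh = −(0.00758/A) ∫ dt, giving 2√h = 2√h₀ − (0.00758/A) t.
t = 2A(√h₀ − √h)/0.00758 = 2·3.39·(√5.13 − √2.86)/0.00758
  = 6.7800 × (2.2650 − 1.6912) / 0.00758 = 513.24 s.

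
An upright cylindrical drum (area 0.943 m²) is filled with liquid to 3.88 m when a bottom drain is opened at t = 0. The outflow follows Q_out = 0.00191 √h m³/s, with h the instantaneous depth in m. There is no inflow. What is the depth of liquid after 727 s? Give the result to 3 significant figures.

Volume balance on the tank: A dh/dt = −0.00191 √h.
∫ h^(−1/2) dh = −(0.00191/A) ∫ dt, giving 2√h = 2√h₀ − (0.00191/A) t.
√h = √3.88 − 0.00191·727/(2·0.943) = 1.9698 − 0.73625 = 1.2335.
h = 1.2335² = 1.5216 m.

1.52 m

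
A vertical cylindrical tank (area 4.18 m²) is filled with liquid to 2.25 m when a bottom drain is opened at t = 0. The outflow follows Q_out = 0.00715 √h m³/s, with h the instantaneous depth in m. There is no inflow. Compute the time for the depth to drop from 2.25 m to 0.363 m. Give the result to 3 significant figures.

A dh/dt = −Q_out = −0.00715 √h.
This is separable: 2 d(√h)/dt = −0.00715/A, so √h = √h₀ − (0.00715/(2A)) t.
t = 2A(√h₀ − √h)/0.00715 = 2·4.18·(√2.25 − √0.363)/0.00715
  = 8.3600 × (1.5000 − 0.60249) / 0.00715 = 1049.4 s.

1050 s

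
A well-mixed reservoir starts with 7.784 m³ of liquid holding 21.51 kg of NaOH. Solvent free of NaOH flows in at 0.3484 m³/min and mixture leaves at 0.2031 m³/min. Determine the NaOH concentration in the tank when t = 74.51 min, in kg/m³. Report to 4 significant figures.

0.3418 kg/m³

Let m(t) be the amount of NaOH. Volume: V(t) = V₀ + (Q_in − Q_out) t = 7.784 + 0.145300 t; V(74.51) = 18.6103 m³.
Species balance (pure solvent in): dm/dt = −Q_out · m/V(t).
Separate: dm/m = −Q_out dt/V(t) ⇒ ln(m/m₀) = −(Q_out/(Q_in−Q_out)) ln(V/V₀).
m = m₀ (V₀/V)^(Q_out/(Q_in−Q_out)) = 21.51 × (7.784/18.6103)^(1.39780) = 6.36068 kg.
C = m/V = 6.36068/18.6103 = 0.341782 kg/m³.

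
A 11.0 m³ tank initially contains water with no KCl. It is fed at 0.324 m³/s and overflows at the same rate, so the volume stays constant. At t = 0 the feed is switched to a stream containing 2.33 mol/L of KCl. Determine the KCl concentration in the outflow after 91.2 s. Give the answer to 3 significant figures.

Unsteady species balance (constant V, well mixed): V dC/dt = Q(C_in − C).
So dC/dt = (C_in − C)/τ with τ = V/Q = 11.0/0.324 = 33.951 s.
Solution: C(t) = C_in + (C₀ − C_in) e^(−t/τ).
C(91.2) = 2.33 + (0 − 2.33)·e^(−91.2/33.951) = 2.33 + (-2.3300)·0.068136 = 2.1712 mol/L.

2.17 mol/L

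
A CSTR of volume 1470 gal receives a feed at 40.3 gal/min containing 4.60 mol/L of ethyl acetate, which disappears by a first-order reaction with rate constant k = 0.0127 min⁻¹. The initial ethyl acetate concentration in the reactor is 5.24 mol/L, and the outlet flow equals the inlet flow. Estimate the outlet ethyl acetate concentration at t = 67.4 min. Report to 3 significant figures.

3.28 mol/L

Accumulation = in − out − consumed: V dC/dt = Q C_in − Q C − k V C.
dC/dt = (Q/V) C_in − (Q/V + k) C; effective rate a = Q/V + k = 0.027415 + 0.0127 = 0.040115 min⁻¹.
C_ss = Q C_in/(Q + kV) = 3.1437 mol/L; C(t) = C_ss + (C₀ − C_ss) e^(−a t).
C(67.4) = 3.1437 + (2.0963)·e^(−0.040115·67.4) = 3.1437 + (2.0963)·0.066954 = 3.2840 mol/L.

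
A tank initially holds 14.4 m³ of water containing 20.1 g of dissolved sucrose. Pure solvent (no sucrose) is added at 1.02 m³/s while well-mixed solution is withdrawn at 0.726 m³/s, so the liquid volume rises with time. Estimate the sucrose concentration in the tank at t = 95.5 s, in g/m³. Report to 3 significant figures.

0.0327 g/m³

Total volume: dV/dt = Q_in − Q_out = 0.29400 m³/s, so V(t) = 14.4 + 0.29400 t and V(95.5) = 42.477 m³.
No sucrose enters, so dm/dt = −Q_out · (m/V).
dm/m = −Q_out dt/(V₀ + 0.29400 t); integrating gives ln(m/m₀) = −(Q_out/(Q_in−Q_out)) ln(V/V₀).
m = m₀ (V₀/V)^(Q_out/(Q_in−Q_out)) = 20.1 × (14.4/42.477)^(2.4694) = 1.3903 g.
C = m/V = 1.3903/42.477 = 0.032730 g/m³.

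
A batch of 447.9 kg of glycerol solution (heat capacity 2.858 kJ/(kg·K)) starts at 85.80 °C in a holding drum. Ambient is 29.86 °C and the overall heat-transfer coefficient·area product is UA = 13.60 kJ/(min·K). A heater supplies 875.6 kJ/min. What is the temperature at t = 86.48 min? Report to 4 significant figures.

90.87 °C

Lumped-capacitance energy balance: M c_p dT/dt = UA(T_amb − T) + Q̇.
dT/dt = (T_ss − T)/τ with T_ss = T_amb + Q̇/UA = 29.86 + 875.6/13.60 = 94.2424 °C, τ = M c_p/UA = 447.9·2.858/13.60 = 94.1249 min.
Solution: T(t) = T_ss + (T₀ − T_ss) e^(−t/τ).
T(86.48) = 94.2424 + (-8.44235)·0.399006 = 90.8738 °C.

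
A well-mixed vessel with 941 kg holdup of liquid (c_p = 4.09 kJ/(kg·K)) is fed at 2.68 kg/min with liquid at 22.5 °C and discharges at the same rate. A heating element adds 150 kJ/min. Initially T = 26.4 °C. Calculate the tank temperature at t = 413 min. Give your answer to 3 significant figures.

First-law balance (no shaft work): M c_p dT/dt = ṁ c_p (T_in − T) + 150.
τ = M/ṁ = 351.12 min; T_ss = T_in + Q̇/(ṁ c_p) = 22.5 + 150/(2.68·4.09) = 36.185 °C.
T approaches T_ss exponentially: T(t) = T_ss + (T₀ − T_ss) e^(−t/τ).
T(413) = 36.185 + (-9.7846)·e^(−413/351.12) = 36.185 + (-9.7846)·0.30844 = 33.167 °C.

33.2 °C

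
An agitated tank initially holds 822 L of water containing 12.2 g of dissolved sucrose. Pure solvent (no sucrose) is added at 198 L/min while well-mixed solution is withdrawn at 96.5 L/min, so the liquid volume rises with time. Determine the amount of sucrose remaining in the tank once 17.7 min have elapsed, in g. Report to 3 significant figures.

4.05 g

Total volume: dV/dt = Q_in − Q_out = 101.50 L/min, so V(t) = 822 + 101.50 t and V(17.7) = 2618.6 L.
No sucrose enters, so dm/dt = −Q_out · (m/V).
Separate: dm/m = −Q_out dt/V(t) ⇒ ln(m/m₀) = −(Q_out/(Q_in−Q_out)) ln(V/V₀).
m = m₀ (V₀/V)^(Q_out/(Q_in−Q_out)) = 12.2 × (822/2618.6)^(0.95074) = 4.0547 g.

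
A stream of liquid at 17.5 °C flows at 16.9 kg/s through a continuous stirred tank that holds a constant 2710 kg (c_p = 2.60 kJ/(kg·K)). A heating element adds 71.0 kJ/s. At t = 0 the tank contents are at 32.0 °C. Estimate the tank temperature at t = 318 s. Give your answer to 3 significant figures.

20.9 °C

M c_p dT/dt = ṁ c_p (T_in − T) + Q̇.
τ = M/ṁ = 160.36 s; T_ss = T_in + Q̇/(ṁ c_p) = 17.5 + 71.0/(16.9·2.60) = 19.116 °C.
Integrating: T(t) = T_ss + (T₀ − T_ss) e^(−t/τ).
T(318) = 19.116 + (12.884)·e^(−318/160.36) = 19.116 + (12.884)·0.13764 = 20.889 °C.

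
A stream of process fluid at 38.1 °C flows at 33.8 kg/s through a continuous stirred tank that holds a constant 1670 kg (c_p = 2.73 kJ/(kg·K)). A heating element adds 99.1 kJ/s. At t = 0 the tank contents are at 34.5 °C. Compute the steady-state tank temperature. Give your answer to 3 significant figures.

39.2 °C

Unsteady energy balance on the tank contents: M c_p dT/dt = ṁ c_p (T_in − T) + 99.1.
At steady state dT/dt = 0 ⇒ T_ss = T_in + Q̇/(ṁ c_p) = 38.1 + 99.1/(33.8·2.73) = 39.174 °C.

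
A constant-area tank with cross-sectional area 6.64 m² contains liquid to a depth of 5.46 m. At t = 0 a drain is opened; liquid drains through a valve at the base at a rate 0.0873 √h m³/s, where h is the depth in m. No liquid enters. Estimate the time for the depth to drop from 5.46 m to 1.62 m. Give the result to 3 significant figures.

162 s

With no inflow, A dh/dt = −0.0873 √h.
∫ h^(−1/2) dh = −(0.0873/A) ∫ dt, giving 2√h = 2√h₀ − (0.0873/A) t.
t = 2A(√h₀ − √h)/0.0873 = 2·6.64·(√5.46 − √1.62)/0.0873
  = 13.280 × (2.3367 − 1.2728) / 0.0873 = 161.84 s.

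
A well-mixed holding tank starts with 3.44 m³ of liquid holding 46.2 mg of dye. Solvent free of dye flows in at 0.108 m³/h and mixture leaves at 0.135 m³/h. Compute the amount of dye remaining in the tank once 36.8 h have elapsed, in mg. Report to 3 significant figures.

8.40 mg

Total volume: dV/dt = Q_in − Q_out = -0.027000 m³/h, so V(t) = 3.44 − 0.027000 t and V(36.8) = 2.4464 m³.
Solute balance: dm/dt = 0 − Q_out C = −Q_out m/V(t).
Separate: dm/m = −Q_out dt/V(t) ⇒ ln(m/m₀) = −(Q_out/(Q_in−Q_out)) ln(V/V₀).
m = m₀ (V₀/V)^(Q_out/(Q_in−Q_out)) = 46.2 × (3.44/2.4464)^(-5.0000) = 8.4040 mg.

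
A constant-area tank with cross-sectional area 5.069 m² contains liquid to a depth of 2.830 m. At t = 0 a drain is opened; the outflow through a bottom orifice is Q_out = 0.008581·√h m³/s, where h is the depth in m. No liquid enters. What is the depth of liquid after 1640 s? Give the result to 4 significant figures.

0.08651 m

Mass balance (ρ constant): A dh/dt = −0.008581 √h.
Separate and integrate: 2(√h − √h₀) = −(0.008581/A) t.
√h = √2.830 − 0.008581·1640/(2·5.069) = 1.68226 − 1.38813 = 0.294133.
h = 0.294133² = 0.0865140 m.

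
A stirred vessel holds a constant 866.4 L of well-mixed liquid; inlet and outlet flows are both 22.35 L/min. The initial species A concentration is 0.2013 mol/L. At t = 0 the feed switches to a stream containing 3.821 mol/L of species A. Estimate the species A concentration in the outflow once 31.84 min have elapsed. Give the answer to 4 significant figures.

2.229 mol/L

Species balance on the tank: V dC/dt = Q(C_in − C).
Time constant τ = V/Q = 866.4/22.35 = 38.7651 min.
Integrating: C(t) = C_in + (C₀ − C_in) e^(−t/τ).
C(31.84) = 3.821 + (0.2013 − 3.821)·e^(−31.84/38.7651) = 3.821 + (-3.61970)·0.439834 = 2.22893 mol/L.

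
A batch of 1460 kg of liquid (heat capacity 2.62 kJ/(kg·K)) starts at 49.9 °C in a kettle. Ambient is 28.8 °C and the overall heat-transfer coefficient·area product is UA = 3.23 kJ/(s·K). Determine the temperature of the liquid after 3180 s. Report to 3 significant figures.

Heat balance on the well-mixed liquid: M c_p dT/dt = −UA(T − T_amb).
dT/dt = (T_ss − T)/τ with T_ss = T_amb = 28.800 °C, τ = M c_p/UA = 1460·2.62/3.23 = 1184.3 s.
This is linear first-order; T(t) = T_ss + (T₀ − T_ss) e^(−t/τ).
T(3180) = 28.800 + (21.100)·0.068208 = 30.239 °C.

30.2 °C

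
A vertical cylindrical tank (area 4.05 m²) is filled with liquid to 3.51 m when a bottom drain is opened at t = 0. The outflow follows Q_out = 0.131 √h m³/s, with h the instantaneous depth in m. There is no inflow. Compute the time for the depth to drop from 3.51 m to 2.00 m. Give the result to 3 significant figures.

28.4 s

With no inflow, A dh/dt = −0.131 √h.
This is separable: 2 d(√h)/dt = −0.131/A, so √h = √h₀ − (0.131/(2A)) t.
t = 2A(√h₀ − √h)/0.131 = 2·4.05·(√3.51 − √2.00)/0.131
  = 8.1000 × (1.8735 − 1.4142) / 0.131 = 28.399 s.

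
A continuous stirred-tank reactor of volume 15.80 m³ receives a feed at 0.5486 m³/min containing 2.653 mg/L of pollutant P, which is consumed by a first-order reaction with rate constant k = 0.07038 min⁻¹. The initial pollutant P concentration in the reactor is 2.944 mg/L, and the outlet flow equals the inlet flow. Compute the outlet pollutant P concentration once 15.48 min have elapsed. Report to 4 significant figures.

1.283 mg/L

Species balance: V dC/dt = Q C_in − Q C − k V C.
This is linear with rate a = Q/V + k = 0.105102 min⁻¹.
C_ss = Q C_in/(Q + kV) = 0.876450 mg/L; C(t) = C_ss + (C₀ − C_ss) e^(−a t).
C(15.48) = 0.876450 + (2.06755)·e^(−0.105102·15.48) = 0.876450 + (2.06755)·0.196524 = 1.28277 mg/L.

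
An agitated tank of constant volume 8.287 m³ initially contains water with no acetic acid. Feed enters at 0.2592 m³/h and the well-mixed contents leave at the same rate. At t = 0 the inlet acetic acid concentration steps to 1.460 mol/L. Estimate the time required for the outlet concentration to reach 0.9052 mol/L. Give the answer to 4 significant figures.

30.94 h

Species balance: V dC/dt = Q(C_in − C) ⇒ τ = V/Q = 31.9715 h.
C(t) = C_in + (C₀ − C_in) e^(−t/τ). Set C = 0.9052 and solve for t:
e^(−t/τ) = (C − C_in)/(C₀ − C_in) = (0.9052 − 1.460)/(0 − 1.460) = 0.380000
t = −τ ln(…) = 31.9715 × 0.967584 = 30.9351 h.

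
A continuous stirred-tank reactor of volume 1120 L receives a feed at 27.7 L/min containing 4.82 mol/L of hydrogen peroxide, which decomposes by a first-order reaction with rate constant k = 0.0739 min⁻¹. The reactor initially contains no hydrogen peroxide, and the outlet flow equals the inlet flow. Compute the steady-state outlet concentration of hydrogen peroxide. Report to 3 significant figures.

1.21 mol/L

Accumulation = in − out − consumed: V dC/dt = Q C_in − Q C − k V C.
At steady state: 0 = Q C_in − (Q + kV) C_ss, so C_ss = Q C_in/(Q + kV).
C_ss = 27.7·4.82/(27.7 + 0.0739·1120) = 133.51/110.47 = 1.2086 mol/L.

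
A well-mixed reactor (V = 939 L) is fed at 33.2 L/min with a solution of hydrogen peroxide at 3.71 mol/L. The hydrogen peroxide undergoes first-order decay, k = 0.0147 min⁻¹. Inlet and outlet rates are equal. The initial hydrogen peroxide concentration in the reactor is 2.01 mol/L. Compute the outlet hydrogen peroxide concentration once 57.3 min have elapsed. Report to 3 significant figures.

2.59 mol/L

Accumulation = in − out − consumed: V dC/dt = Q C_in − Q C − k V C.
This is linear with rate a = Q/V + k = 0.050057 min⁻¹.
C_ss = Q C_in/(Q + kV) = 2.6205 mol/L; C(t) = C_ss + (C₀ − C_ss) e^(−a t).
C(57.3) = 2.6205 + (-0.61050)·e^(−0.050057·57.3) = 2.6205 + (-0.61050)·0.056798 = 2.5858 mol/L.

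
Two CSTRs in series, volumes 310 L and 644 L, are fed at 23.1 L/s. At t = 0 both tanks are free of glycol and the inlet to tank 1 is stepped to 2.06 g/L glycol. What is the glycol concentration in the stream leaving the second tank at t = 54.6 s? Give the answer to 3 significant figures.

Time constants: τᵢ = Vᵢ/Q for each well-mixed tank.
τ₁ = 310/23.1 = 13.420 s; τ₂ = 644/23.1 = 27.879 s.
Tank 1: C₁ = C_in(1 − e^(−t/τ₁)). Tank 2 (τ₁ ≠ τ₂): C₂ = C_in[1 − (τ₁ e^(−t/τ₁) − τ₂ e^(−t/τ₂))/(τ₁ − τ₂)].
At t = 54.6: e^(−t/τ₁) = 0.017102, e^(−t/τ₂) = 0.14107.
C₂ = 2.06·[1 − (13.420·0.017102 − 27.879·0.14107)/(-14.459)] = 2.06·0.74386 = 1.5324 g/L.

1.53 g/L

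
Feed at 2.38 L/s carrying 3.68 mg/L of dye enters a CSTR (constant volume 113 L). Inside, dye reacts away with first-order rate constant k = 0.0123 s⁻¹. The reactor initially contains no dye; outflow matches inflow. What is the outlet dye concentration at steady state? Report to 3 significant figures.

2.32 mg/L

Accumulation = in − out − consumed: V dC/dt = Q C_in − Q C − k V C.
Steady state (dC/dt = 0): C_ss = Q C_in/(Q + kV) = C_in/(1 + kV/Q).
C_ss = 2.38·3.68/(2.38 + 0.0123·113) = 8.7584/3.7699 = 2.3232 mg/L.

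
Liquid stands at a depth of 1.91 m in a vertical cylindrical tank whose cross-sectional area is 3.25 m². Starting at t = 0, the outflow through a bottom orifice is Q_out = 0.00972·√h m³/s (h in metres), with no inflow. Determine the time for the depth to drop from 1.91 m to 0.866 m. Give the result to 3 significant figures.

With no inflow, A dh/dt = −0.00972 √h.
∫ h^(−1/2) dh = −(0.00972/A) ∫ dt, giving 2√h = 2√h₀ − (0.00972/A) t.
t = 2A(√h₀ − √h)/0.00972 = 2·3.25·(√1.91 − √0.866)/0.00972
  = 6.5000 × (1.3820 − 0.93059) / 0.00972 = 301.89 s.

302 s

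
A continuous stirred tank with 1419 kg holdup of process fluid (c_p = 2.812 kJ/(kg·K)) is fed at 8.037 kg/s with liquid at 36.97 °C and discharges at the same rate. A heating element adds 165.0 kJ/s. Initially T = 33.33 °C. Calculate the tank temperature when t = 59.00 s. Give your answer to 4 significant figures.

Heat balance on the well-mixed liquid: M c_p dT/dt = ṁ c_p (T_in − T) + 165.0.
τ = M/ṁ = 176.558 s; T_ss = T_in + Q̇/(ṁ c_p) = 36.97 + 165.0/(8.037·2.812) = 44.2709 °C.
Integrating: T(t) = T_ss + (T₀ − T_ss) e^(−t/τ).
T(59.00) = 44.2709 + (-10.9409)·e^(−59.00/176.558) = 44.2709 + (-10.9409)·0.715934 = 36.4379 °C.

36.44 °C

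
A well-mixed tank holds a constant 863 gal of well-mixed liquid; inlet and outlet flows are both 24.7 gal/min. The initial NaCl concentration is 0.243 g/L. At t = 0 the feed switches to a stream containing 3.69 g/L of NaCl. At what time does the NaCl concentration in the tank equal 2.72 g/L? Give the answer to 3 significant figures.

Species balance on the tank: V dC/dt = Q(C_in − C), so τ = V/Q = 34.939 min.
C(t) = C_in + (C₀ − C_in) e^(−t/τ). Set C = 2.72 and solve for t:
e^(−t/τ) = (C − C_in)/(C₀ − C_in) = (2.72 − 3.69)/(0.243 − 3.69) = 0.28140
t = −τ ln(…) = 34.939 × 1.2680 = 44.302 min.

44.3 min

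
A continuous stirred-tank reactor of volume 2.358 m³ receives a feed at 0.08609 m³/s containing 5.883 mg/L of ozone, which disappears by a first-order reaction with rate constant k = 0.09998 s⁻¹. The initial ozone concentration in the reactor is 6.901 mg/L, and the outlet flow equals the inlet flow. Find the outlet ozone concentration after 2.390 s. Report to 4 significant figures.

5.418 mg/L

Species balance: V dC/dt = Q C_in − Q C − k V C.
This is linear with rate a = Q/V + k = 0.136490 s⁻¹.
C_ss = Q C_in/(Q + kV) = 1.57365 mg/L; C(t) = C_ss + (C₀ − C_ss) e^(−a t).
C(2.390) = 1.57365 + (5.32735)·e^(−0.136490·2.390) = 1.57365 + (5.32735)·0.721653 = 5.41815 mg/L.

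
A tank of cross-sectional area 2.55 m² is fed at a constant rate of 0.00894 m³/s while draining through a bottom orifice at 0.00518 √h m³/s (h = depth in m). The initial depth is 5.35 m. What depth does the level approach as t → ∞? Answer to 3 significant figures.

A dh/dt = Q_in − 0.00518 √h. Steady state requires inflow = outflow:
Q_in = 0.00518 √h_ss ⇒ √h_ss = 0.00894/0.00518 = 1.7259.
h_ss = 1.7259² = 2.9786 m. (Since h₀ = 5.35 m > h_ss, the level will fall toward this value.)

2.98 m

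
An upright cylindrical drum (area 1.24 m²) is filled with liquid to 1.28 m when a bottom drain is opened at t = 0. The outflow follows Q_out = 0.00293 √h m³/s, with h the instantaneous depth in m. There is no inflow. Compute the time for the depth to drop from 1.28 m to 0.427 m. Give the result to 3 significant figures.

405 s

Unsteady balance on liquid volume: A dh/dt = −0.00293 √h.
This is separable: 2 d(√h)/dt = −0.00293/A, so √h = √h₀ − (0.00293/(2A)) t.
t = 2A(√h₀ − √h)/0.00293 = 2·1.24·(√1.28 − √0.427)/0.00293
  = 2.4800 × (1.1314 − 0.65345) / 0.00293 = 404.52 s.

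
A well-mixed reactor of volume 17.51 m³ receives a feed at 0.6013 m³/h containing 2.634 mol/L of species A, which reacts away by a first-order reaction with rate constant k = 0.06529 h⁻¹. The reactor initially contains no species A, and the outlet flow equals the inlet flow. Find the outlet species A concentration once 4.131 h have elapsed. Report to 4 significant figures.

0.3063 mol/L

Species balance: V dC/dt = Q C_in − Q C − k V C.
This is linear with rate a = Q/V + k = 0.0996304 h⁻¹.
C_ss = Q C_in/(Q + kV) = 0.907881 mol/L; C(t) = C_ss + (C₀ − C_ss) e^(−a t).
C(4.131) = 0.907881 + (-0.907881)·e^(−0.0996304·4.131) = 0.907881 + (-0.907881)·0.662607 = 0.306313 mol/L.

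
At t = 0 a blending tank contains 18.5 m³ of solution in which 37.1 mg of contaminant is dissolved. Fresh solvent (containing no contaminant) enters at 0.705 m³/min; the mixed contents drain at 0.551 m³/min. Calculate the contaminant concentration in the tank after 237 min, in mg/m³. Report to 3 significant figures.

Total volume: dV/dt = Q_in − Q_out = 0.15400 m³/min, so V(t) = 18.5 + 0.15400 t and V(237) = 54.998 m³.
Solute balance: dm/dt = 0 − Q_out C = −Q_out m/V(t).
dm/m = −Q_out dt/(V₀ + 0.15400 t); integrating gives ln(m/m₀) = −(Q_out/(Q_in−Q_out)) ln(V/V₀).
m = m₀ (V₀/V)^(Q_out/(Q_in−Q_out)) = 37.1 × (18.5/54.998)^(3.5779) = 0.75230 mg.
C = m/V = 0.75230/54.998 = 0.013679 mg/m³.

0.0137 mg/m³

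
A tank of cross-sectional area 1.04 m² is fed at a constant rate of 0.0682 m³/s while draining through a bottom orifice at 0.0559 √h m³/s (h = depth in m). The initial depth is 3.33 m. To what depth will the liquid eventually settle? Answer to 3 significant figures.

Mass balance (ρ constant): A dh/dt = Q_in − 0.0559 √h. At steady state dh/dt = 0:
Q_in = 0.0559 √h_ss ⇒ √h_ss = 0.0682/0.0559 = 1.2200.
h_ss = 1.2200² = 1.4885 m. (Since h₀ = 3.33 m > h_ss, the level will fall toward this value.)

1.49 m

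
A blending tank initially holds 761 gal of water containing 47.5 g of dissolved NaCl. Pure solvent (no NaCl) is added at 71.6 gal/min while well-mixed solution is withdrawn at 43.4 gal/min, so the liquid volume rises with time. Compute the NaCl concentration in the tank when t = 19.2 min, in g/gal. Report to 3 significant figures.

0.0160 g/gal

Total volume: dV/dt = Q_in − Q_out = 28.200 gal/min, so V(t) = 761 + 28.200 t and V(19.2) = 1302.4 gal.
Solute balance: dm/dt = 0 − Q_out C = −Q_out m/V(t).
dm/m = −Q_out dt/(V₀ + 28.200 t); integrating gives ln(m/m₀) = −(Q_out/(Q_in−Q_out)) ln(V/V₀).
m = m₀ (V₀/V)^(Q_out/(Q_in−Q_out)) = 47.5 × (761/1302.4)^(1.5390) = 20.775 g.
C = m/V = 20.775/1302.4 = 0.015950 g/gal.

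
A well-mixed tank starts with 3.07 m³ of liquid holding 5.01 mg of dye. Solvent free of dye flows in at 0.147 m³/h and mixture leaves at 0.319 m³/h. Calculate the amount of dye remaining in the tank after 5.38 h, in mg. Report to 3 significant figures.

Total volume: dV/dt = Q_in − Q_out = -0.17200 m³/h, so V(t) = 3.07 − 0.17200 t and V(5.38) = 2.1446 m³.
Solute balance: dm/dt = 0 − Q_out C = −Q_out m/V(t).
Separate: dm/m = −Q_out dt/V(t) ⇒ ln(m/m₀) = −(Q_out/(Q_in−Q_out)) ln(V/V₀).
m = m₀ (V₀/V)^(Q_out/(Q_in−Q_out)) = 5.01 × (3.07/2.1446)^(-1.8547) = 2.5758 mg.

2.58 mg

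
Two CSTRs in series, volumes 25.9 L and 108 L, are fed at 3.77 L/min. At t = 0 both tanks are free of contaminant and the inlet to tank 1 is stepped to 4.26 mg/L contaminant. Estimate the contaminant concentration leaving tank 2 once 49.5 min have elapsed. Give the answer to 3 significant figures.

Time constants: τᵢ = Vᵢ/Q for each well-mixed tank.
τ₁ = 25.9/3.77 = 6.8700 min; τ₂ = 108/3.77 = 28.647 min.
Solving the cascade with C₁(0)=C₂(0)=0 gives C₂(t) = C_in[1 − (τ₁ e^(−t/τ₁) − τ₂ e^(−t/τ₂))/(τ₁ − τ₂)].
At t = 49.5: e^(−t/τ₁) = 0.00074270, e^(−t/τ₂) = 0.17765.
C₂ = 4.26·[1 − (6.8700·0.00074270 − 28.647·0.17765)/(-21.777)] = 4.26·0.76654 = 3.2654 mg/L.

3.27 mg/L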